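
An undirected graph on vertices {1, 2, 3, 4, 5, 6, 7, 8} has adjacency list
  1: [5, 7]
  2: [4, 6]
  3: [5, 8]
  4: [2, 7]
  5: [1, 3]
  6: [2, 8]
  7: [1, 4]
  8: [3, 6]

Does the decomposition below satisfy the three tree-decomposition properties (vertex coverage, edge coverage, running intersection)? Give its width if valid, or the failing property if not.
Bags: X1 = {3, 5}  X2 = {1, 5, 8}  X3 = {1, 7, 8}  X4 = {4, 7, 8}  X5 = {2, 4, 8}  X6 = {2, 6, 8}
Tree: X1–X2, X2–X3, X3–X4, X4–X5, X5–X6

No — edge (8,3) lies in no bag.

A tree decomposition must satisfy three properties: every vertex lies in some bag; for every edge, both endpoints lie together in some bag; and for every vertex, the bags containing it form a connected subtree. Here edge (8,3) lies in no bag, so the decomposition is invalid.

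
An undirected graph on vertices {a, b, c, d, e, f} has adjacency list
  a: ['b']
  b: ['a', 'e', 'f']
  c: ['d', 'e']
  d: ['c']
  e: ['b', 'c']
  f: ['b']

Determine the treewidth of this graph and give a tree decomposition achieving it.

Treewidth 1.
Bags: B1 = {b, f}  B2 = {b, e}  B3 = {c, e}  B4 = {a, b}  B5 = {c, d}
Tree: B1–B2, B2–B3, B1–B4, B3–B5

Each bag holds 2 vertices, so the decomposition has width 1, which upper-bounds the treewidth. G has an edge, so its treewidth is at least 1. Combining the bounds, tw(G) = 1.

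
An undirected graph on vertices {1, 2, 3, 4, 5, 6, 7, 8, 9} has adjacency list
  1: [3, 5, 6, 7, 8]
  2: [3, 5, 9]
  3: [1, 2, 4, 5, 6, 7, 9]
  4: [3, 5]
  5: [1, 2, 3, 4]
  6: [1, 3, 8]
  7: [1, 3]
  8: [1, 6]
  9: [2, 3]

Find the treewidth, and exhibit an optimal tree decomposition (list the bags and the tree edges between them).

Each bag holds 3 vertices, so the decomposition has width 2, which upper-bounds the treewidth. On the other hand G contains the 3-clique {1, 6, 8}. A clique must lie in a single bag of any decomposition, so no decomposition can have width below 2. The upper and lower bounds meet at 2, so that is the treewidth.

Treewidth 2.
One optimal decomposition is:
Bags: B1 = {2, 3, 5}  B2 = {1, 3, 5}  B3 = {1, 3, 7}  B4 = {2, 3, 9}  B5 = {3, 4, 5}  B6 = {1, 3, 6}  B7 = {1, 6, 8}
Tree: B1–B2, B2–B3, B1–B4, B1–B5, B2–B6, B6–B7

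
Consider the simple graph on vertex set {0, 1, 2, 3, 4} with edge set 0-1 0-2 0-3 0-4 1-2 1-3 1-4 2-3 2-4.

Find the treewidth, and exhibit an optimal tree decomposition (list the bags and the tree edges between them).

Each bag holds 4 vertices, so the decomposition has width 3, which upper-bounds the treewidth. Conversely, {0, 1, 2, 3} is a clique of size 4, and the vertices of any clique must share a bag in every tree decomposition; so some bag has ≥ 4 vertices and tw(G) ≥ 3. The upper and lower bounds meet at 3, so that is the treewidth.

Treewidth 3.
One optimal decomposition is:
Bags: B1 = {0, 1, 2, 4}  B2 = {0, 1, 2, 3}
Tree: B1–B2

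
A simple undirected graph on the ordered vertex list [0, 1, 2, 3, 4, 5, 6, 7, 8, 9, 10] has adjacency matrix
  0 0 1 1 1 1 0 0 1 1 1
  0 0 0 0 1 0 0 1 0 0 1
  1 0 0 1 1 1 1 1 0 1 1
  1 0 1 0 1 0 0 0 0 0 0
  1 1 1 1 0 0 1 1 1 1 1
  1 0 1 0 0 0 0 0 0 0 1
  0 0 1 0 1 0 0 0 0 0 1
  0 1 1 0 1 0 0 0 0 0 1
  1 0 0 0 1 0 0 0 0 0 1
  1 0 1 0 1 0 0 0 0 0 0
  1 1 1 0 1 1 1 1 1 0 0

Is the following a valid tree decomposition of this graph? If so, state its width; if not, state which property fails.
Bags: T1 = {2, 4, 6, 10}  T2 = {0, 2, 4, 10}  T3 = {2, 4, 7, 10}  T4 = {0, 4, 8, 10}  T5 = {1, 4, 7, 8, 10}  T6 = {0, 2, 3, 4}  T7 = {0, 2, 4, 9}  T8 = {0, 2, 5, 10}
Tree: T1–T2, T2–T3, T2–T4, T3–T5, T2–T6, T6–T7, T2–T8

No — bags containing vertex 8 are not connected in the tree.

A tree decomposition must satisfy three properties: every vertex lies in some bag; for every edge, both endpoints lie together in some bag; and for every vertex, the bags containing it form a connected subtree. Here bags containing vertex 8 are not connected in the tree, so the decomposition is invalid.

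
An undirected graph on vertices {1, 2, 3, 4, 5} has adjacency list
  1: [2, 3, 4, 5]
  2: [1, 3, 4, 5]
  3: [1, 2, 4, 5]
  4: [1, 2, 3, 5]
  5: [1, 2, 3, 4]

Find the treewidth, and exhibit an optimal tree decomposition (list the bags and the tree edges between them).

With just one bag of size 5, the width is 5 − 1 = 4, so tw(G) ≤ 4. For the lower bound, the 5 vertices {1, 2, 3, 4, 5} are pairwise adjacent, and any tree decomposition puts a clique entirely inside one bag — forcing width ≥ 4. Combining the bounds, tw(G) = 4.

Treewidth 4.
Bags: B1 = {1, 2, 3, 4, 5}
Tree: (single bag)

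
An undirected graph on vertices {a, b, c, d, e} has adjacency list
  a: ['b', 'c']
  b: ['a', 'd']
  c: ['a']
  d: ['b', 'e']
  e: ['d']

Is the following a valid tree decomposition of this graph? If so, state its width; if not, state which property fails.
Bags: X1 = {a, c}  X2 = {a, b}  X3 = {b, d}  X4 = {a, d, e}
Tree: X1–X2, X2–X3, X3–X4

No — bags containing vertex a are not connected in the tree.

A tree decomposition must satisfy three properties: every vertex lies in some bag; for every edge, both endpoints lie together in some bag; and for every vertex, the bags containing it form a connected subtree. Here bags containing vertex a are not connected in the tree, so the decomposition is invalid.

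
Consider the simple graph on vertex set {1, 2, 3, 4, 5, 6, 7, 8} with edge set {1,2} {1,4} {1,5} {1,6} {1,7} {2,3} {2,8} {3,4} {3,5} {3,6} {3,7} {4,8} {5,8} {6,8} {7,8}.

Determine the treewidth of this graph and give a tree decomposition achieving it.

The largest bag has 4 vertices, giving width 3; this decomposition certifies tw(G) ≤ 3. For the lower bound: the 4 vertex sets {2,3}, {1,4}, {8}, {5} are disjoint, each induces a connected subgraph, and every pair is joined by at least one edge of G. Contracting each set to a single vertex therefore yields K_{4} as a minor, and since treewidth is minor-monotone, tw(G) ≥ tw(K_{4}) = 3. The upper and lower bounds meet at 3, so that is the treewidth.

Treewidth 3.
Bags: B1 = {1, 2, 3, 8}  B2 = {1, 3, 4, 8}  B3 = {1, 3, 5, 8}  B4 = {1, 3, 6, 8}  B5 = {1, 3, 7, 8}
Tree: B1–B2, B2–B3, B3–B4, B4–B5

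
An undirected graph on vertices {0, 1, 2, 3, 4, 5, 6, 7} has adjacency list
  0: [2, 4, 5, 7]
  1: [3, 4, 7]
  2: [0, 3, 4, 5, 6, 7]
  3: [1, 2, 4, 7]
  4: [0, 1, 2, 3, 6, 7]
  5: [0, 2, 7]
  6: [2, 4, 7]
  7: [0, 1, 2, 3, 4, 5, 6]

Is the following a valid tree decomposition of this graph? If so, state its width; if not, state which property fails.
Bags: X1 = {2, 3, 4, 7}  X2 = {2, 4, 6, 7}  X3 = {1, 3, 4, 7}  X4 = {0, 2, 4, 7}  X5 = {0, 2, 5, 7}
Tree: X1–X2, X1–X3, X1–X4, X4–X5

Checking the three conditions: (i) the bags cover all of {0, 1, 2, 3, 4, 5, 6, 7}; (ii) for each edge, some bag contains both endpoints; (iii) the bags containing any fixed vertex form a subtree. All hold, so the decomposition is valid with width 4 − 1 = 3.

Yes; width 3.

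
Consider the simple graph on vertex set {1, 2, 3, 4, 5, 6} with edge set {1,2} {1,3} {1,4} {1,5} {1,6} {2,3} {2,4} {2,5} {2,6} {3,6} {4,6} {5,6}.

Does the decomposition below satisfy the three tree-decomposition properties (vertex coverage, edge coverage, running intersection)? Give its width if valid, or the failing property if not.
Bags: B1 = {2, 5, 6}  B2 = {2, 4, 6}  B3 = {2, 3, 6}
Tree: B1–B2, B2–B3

A tree decomposition must satisfy three properties: every vertex lies in some bag; for every edge, both endpoints lie together in some bag; and for every vertex, the bags containing it form a connected subtree. Here vertex 1 appears in no bag, so the decomposition is invalid.

No — vertex 1 appears in no bag.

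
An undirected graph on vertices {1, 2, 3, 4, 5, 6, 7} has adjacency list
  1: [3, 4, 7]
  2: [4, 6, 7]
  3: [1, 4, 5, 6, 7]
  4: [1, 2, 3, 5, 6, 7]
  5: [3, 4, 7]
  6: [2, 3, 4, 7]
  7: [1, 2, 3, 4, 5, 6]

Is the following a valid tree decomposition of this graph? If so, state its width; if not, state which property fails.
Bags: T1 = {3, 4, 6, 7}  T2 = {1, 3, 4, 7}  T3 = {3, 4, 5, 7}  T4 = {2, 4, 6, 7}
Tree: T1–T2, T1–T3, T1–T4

Checking the three conditions: (i) the bags cover all of {1, 2, 3, 4, 5, 6, 7}; (ii) for each edge, some bag contains both endpoints; (iii) the bags containing any fixed vertex form a subtree. All hold, so the decomposition is valid with width 4 − 1 = 3.

Yes; width 3.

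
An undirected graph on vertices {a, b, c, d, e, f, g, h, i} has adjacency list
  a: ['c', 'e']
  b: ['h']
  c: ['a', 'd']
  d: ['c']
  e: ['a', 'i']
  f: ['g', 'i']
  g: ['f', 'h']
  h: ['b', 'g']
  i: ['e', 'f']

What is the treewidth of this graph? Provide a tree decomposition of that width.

Treewidth 1.
Bags: B1 = {c, d}  B2 = {a, c}  B3 = {a, e}  B4 = {e, i}  B5 = {f, i}  B6 = {f, g}  B7 = {g, h}  B8 = {b, h}
Tree: B1–B2, B2–B3, B3–B4, B4–B5, B5–B6, B6–B7, B7–B8

Each bag holds 2 vertices, so the decomposition has width 1, which upper-bounds the treewidth. Since G has at least one edge (e.g. d–c), it is not an edgeless graph, so tw(G) ≥ 1. The upper and lower bounds meet at 1, so that is the treewidth.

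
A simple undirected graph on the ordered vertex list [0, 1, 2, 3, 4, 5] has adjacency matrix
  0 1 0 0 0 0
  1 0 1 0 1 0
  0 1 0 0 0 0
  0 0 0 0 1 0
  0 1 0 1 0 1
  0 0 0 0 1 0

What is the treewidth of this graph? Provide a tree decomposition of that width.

The largest bag has 2 vertices, giving width 1; this decomposition certifies tw(G) ≤ 1. Any graph with an edge has treewidth ≥ 1, and G has the edge 3–4. Hence tw(G) = 1 exactly.

Treewidth 1.
One such decomposition:
Bags: B1 = {3, 4}  B2 = {4, 5}  B3 = {1, 4}  B4 = {0, 1}  B5 = {1, 2}
Tree: B1–B2, B1–B3, B3–B4, B3–B5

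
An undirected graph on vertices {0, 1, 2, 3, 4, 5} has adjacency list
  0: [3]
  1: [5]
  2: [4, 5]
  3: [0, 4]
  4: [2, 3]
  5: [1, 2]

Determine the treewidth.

A width-1 tree decomposition is:
Bags: B1 = {0, 3}  B2 = {3, 4}  B3 = {2, 4}  B4 = {2, 5}  B5 = {1, 5}
Tree: B1–B2, B2–B3, B3–B4, B4–B5
Each bag holds 2 vertices, so the decomposition has width 1, which upper-bounds the treewidth. G has an edge, so its treewidth is at least 1. Therefore the treewidth is 1.

1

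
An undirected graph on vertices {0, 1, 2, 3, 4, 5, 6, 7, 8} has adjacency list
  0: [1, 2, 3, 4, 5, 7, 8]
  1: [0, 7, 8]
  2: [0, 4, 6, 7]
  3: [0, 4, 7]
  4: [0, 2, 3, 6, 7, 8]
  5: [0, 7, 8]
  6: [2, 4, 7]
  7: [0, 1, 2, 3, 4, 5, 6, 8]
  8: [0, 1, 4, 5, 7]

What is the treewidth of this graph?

3

A width-3 tree decomposition is:
Bags: B1 = {0, 3, 4, 7}  B2 = {0, 4, 7, 8}  B3 = {0, 2, 4, 7}  B4 = {0, 1, 7, 8}  B5 = {0, 5, 7, 8}  B6 = {2, 4, 6, 7}
Tree: B1–B2, B1–B3, B2–B4, B4–B5, B3–B6
The largest bag has 4 vertices, giving width 3; this decomposition certifies tw(G) ≤ 3. On the other hand G contains the 4-clique {0, 1, 7, 8}. A clique must lie in a single bag of any decomposition, so no decomposition can have width below 3. The upper and lower bounds meet at 3, so that is the treewidth.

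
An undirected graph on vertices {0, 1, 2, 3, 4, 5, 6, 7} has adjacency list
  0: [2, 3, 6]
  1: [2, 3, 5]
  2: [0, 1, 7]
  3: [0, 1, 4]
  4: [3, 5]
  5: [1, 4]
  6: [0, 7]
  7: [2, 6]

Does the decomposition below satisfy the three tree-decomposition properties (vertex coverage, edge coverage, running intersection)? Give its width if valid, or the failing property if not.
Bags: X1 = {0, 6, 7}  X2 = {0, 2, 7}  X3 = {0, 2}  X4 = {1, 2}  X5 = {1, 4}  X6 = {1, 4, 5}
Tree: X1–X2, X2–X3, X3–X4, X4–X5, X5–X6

A tree decomposition must satisfy three properties: every vertex lies in some bag; for every edge, both endpoints lie together in some bag; and for every vertex, the bags containing it form a connected subtree. Here vertex 3 appears in no bag, so the decomposition is invalid.

No — vertex 3 appears in no bag.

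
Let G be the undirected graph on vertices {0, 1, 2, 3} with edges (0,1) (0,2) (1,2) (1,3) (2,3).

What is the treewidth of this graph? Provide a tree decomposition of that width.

Treewidth 2.
One such decomposition:
Bags: B1 = {0, 1, 2}  B2 = {1, 2, 3}
Tree: B1–B2

The largest bag has 3 vertices, giving width 2; this decomposition certifies tw(G) ≤ 2. Conversely, {0, 1, 2} is a clique of size 3, and the vertices of any clique must share a bag in every tree decomposition; so some bag has ≥ 3 vertices and tw(G) ≥ 2. The upper and lower bounds meet at 2, so that is the treewidth.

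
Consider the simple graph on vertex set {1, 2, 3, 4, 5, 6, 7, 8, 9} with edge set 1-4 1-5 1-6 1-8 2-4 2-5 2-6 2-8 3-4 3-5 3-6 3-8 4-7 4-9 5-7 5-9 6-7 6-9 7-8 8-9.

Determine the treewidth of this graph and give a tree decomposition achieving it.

Every bag has size at most 5, so the width is 5 − 1 = 4 and tw(G) ≤ 4. For the lower bound: the 5 vertex sets {5,9}, {4,7}, {3,8}, {6}, {2} are disjoint, each induces a connected subgraph, and every pair is joined by at least one edge of G. Contracting each set to a single vertex therefore yields K_{5} as a minor, and since treewidth is minor-monotone, tw(G) ≥ tw(K_{5}) = 4. Combining the bounds, tw(G) = 4.

Treewidth 4.
One optimal decomposition is:
Bags: B1 = {4, 5, 6, 8, 9}  B2 = {4, 5, 6, 7, 8}  B3 = {3, 4, 5, 6, 8}  B4 = {2, 4, 5, 6, 8}  B5 = {1, 4, 5, 6, 8}
Tree: B1–B2, B2–B3, B3–B4, B4–B5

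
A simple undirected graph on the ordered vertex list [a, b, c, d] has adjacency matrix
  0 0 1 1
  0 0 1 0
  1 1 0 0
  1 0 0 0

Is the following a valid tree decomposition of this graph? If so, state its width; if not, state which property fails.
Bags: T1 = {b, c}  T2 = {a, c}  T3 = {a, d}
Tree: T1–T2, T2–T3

Every vertex of G appears in some bag (union = {a, b, c, d}); every edge is covered by a bag; and for each vertex v the set of bags containing v is connected in the bag tree. The decomposition is therefore valid. The largest bag has 2 vertices, so the width is 1.

Yes; width 1.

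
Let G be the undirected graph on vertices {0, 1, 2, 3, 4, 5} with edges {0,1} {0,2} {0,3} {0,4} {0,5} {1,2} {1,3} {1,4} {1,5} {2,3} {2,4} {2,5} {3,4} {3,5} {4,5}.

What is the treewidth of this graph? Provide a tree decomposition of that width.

Treewidth 5.
Bags: B1 = {0, 1, 2, 3, 4, 5}
Tree: (single bag)

With just one bag of size 6, the width is 6 − 1 = 5, so tw(G) ≤ 5. Conversely, {0, 1, 2, 3, 4, 5} is a clique of size 6, and the vertices of any clique must share a bag in every tree decomposition; so some bag has ≥ 6 vertices and tw(G) ≥ 5. Hence tw(G) = 5 exactly.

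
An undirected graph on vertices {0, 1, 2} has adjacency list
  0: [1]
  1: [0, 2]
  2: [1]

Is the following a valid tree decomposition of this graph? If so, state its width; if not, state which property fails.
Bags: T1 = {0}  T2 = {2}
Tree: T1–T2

No — vertex 1 appears in no bag.

A tree decomposition must satisfy three properties: every vertex lies in some bag; for every edge, both endpoints lie together in some bag; and for every vertex, the bags containing it form a connected subtree. Here vertex 1 appears in no bag, so the decomposition is invalid.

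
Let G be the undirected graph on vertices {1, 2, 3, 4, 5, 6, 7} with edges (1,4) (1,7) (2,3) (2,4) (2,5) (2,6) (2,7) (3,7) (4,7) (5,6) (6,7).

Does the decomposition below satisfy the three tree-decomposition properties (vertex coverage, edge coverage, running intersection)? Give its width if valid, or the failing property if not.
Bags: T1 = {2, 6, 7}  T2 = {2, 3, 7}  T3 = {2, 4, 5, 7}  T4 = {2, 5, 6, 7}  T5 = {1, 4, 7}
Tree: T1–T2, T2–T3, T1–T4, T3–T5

A tree decomposition must satisfy three properties: every vertex lies in some bag; for every edge, both endpoints lie together in some bag; and for every vertex, the bags containing it form a connected subtree. Here bags containing vertex 5 are not connected in the tree, so the decomposition is invalid.

No — bags containing vertex 5 are not connected in the tree.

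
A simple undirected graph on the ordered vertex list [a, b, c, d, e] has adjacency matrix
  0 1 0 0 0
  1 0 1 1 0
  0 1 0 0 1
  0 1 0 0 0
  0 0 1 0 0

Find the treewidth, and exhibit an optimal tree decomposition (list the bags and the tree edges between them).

Each bag holds 2 vertices, so the decomposition has width 1, which upper-bounds the treewidth. G has an edge, so its treewidth is at least 1. The upper and lower bounds meet at 1, so that is the treewidth.

Treewidth 1.
One optimal decomposition is:
Bags: B1 = {b, d}  B2 = {a, b}  B3 = {b, c}  B4 = {c, e}
Tree: B1–B2, B1–B3, B3–B4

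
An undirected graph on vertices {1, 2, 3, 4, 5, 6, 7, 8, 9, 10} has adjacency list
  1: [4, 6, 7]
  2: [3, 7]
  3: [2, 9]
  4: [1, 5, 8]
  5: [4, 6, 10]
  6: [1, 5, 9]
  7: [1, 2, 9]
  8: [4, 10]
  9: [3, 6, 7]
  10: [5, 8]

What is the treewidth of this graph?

2

A width-2 tree decomposition is:
Bags: B1 = {2, 3, 7}  B2 = {3, 7, 9}  B3 = {1, 7, 9}  B4 = {1, 6, 9}  B5 = {1, 4, 6}  B6 = {4, 5, 6}  B7 = {4, 5, 8}  B8 = {5, 8, 10}
Tree: B1–B2, B2–B3, B3–B4, B4–B5, B5–B6, B6–B7, B7–B8
The largest bag has 3 vertices, giving width 2; this decomposition certifies tw(G) ≤ 2. Since 2–3–9–7–2 is a cycle in G, G is not acyclic. Forests are exactly the graphs of treewidth ≤ 1, so tw(G) ≥ 2. Therefore the treewidth is 2.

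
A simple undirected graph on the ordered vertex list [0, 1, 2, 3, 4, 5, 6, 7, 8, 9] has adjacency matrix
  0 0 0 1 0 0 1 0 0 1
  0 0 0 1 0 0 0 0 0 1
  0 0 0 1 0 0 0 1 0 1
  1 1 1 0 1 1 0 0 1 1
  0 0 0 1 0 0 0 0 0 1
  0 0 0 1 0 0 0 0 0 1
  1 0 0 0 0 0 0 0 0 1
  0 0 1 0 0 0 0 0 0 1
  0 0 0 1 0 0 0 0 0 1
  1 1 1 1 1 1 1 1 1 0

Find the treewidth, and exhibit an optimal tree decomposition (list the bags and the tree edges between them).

Every bag has size at most 3, so the width is 3 − 1 = 2 and tw(G) ≤ 2. On the other hand G contains the 3-clique {0, 3, 9}. A clique must lie in a single bag of any decomposition, so no decomposition can have width below 2. The upper and lower bounds meet at 2, so that is the treewidth.

Treewidth 2.
Bags: B1 = {2, 7, 9}  B2 = {2, 3, 9}  B3 = {0, 3, 9}  B4 = {3, 8, 9}  B5 = {3, 4, 9}  B6 = {0, 6, 9}  B7 = {1, 3, 9}  B8 = {3, 5, 9}
Tree: B1–B2, B2–B3, B3–B4, B3–B5, B3–B6, B3–B7, B7–B8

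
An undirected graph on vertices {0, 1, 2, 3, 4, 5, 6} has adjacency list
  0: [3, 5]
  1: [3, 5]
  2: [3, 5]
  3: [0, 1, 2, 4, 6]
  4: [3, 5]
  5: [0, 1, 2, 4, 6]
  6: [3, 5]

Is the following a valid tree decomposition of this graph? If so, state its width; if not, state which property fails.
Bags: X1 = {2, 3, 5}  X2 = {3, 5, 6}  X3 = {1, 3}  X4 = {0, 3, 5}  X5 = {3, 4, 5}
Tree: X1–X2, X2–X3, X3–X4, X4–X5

A tree decomposition must satisfy three properties: every vertex lies in some bag; for every edge, both endpoints lie together in some bag; and for every vertex, the bags containing it form a connected subtree. Here edge (5,1) lies in no bag, so the decomposition is invalid.

No — edge (5,1) lies in no bag.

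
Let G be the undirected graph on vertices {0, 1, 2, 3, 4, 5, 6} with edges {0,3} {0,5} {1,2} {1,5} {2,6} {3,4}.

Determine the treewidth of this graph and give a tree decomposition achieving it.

Each bag holds 2 vertices, so the decomposition has width 1, which upper-bounds the treewidth. Since G has at least one edge (e.g. 4–3), it is not an edgeless graph, so tw(G) ≥ 1. Hence tw(G) = 1 exactly.

Treewidth 1.
Bags: B1 = {3, 4}  B2 = {0, 3}  B3 = {0, 5}  B4 = {1, 5}  B5 = {1, 2}  B6 = {2, 6}
Tree: B1–B2, B2–B3, B3–B4, B4–B5, B5–B6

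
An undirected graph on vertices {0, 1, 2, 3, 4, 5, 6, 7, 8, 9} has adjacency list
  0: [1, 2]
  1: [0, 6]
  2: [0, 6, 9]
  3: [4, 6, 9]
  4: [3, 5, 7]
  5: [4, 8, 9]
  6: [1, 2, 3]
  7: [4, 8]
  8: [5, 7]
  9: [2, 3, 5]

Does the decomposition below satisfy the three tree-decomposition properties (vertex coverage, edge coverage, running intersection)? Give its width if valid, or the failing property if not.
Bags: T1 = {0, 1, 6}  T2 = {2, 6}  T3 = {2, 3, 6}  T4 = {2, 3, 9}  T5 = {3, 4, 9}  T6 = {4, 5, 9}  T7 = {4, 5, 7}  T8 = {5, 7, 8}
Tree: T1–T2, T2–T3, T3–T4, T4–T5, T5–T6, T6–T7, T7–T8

No — edge (0,2) lies in no bag.

A tree decomposition must satisfy three properties: every vertex lies in some bag; for every edge, both endpoints lie together in some bag; and for every vertex, the bags containing it form a connected subtree. Here edge (0,2) lies in no bag, so the decomposition is invalid.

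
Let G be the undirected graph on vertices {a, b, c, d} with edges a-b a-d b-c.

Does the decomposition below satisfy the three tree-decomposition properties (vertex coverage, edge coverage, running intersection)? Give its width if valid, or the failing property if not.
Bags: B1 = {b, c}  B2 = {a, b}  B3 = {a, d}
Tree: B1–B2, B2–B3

Yes; width 1.

Vertex coverage: the bags together contain {a, b, c, d}, the full vertex set. Edge coverage: each edge of G has both endpoints in at least one bag. Running intersection: for every vertex, the bags containing it form a connected subtree. All three properties hold, so this is a valid tree decomposition of width max|bag| − 1 = 1, and hence tw(G) ≤ 1.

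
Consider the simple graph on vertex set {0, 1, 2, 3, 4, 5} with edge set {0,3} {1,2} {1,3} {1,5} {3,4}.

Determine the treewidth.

1

A width-1 tree decomposition is:
Bags: B1 = {3, 4}  B2 = {1, 3}  B3 = {0, 3}  B4 = {1, 5}  B5 = {1, 2}
Tree: B1–B2, B2–B3, B2–B4, B2–B5
Each bag holds 2 vertices, so the decomposition has width 1, which upper-bounds the treewidth. Any graph with an edge has treewidth ≥ 1, and G has the edge 3–4. Combining the bounds, tw(G) = 1.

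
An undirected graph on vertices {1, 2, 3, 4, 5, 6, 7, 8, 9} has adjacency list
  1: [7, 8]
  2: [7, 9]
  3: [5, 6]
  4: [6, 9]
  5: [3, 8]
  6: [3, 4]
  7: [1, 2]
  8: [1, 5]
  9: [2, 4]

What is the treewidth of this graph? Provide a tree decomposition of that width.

Treewidth 2.
Bags: B1 = {3, 5, 6}  B2 = {4, 5, 6}  B3 = {4, 5, 9}  B4 = {2, 5, 9}  B5 = {2, 5, 7}  B6 = {1, 5, 7}  B7 = {1, 5, 8}
Tree: B1–B2, B2–B3, B3–B4, B4–B5, B5–B6, B6–B7

Each bag holds 3 vertices, so the decomposition has width 2, which upper-bounds the treewidth. The edges 5–3–6–4–9–2–7–1–8–5 form a cycle, so G is not a tree and its treewidth is at least 2. Hence tw(G) = 2 exactly.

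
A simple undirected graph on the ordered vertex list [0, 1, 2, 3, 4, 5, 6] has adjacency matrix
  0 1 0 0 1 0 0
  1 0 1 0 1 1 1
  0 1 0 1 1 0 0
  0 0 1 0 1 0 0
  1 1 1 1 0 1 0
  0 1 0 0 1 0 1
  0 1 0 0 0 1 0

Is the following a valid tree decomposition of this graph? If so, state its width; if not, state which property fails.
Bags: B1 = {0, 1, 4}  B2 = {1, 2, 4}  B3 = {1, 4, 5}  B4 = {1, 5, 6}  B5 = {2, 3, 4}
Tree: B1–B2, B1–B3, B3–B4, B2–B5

Vertex coverage: the bags together contain {0, 1, 2, 3, 4, 5, 6}, the full vertex set. Edge coverage: each edge of G has both endpoints in at least one bag. Running intersection: for every vertex, the bags containing it form a connected subtree. All three properties hold, so this is a valid tree decomposition of width max|bag| − 1 = 2, and hence tw(G) ≤ 2.

Yes; width 2.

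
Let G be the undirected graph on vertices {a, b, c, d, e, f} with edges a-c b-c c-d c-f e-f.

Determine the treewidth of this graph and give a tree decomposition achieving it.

Treewidth 1.
One optimal decomposition is:
Bags: B1 = {c, f}  B2 = {e, f}  B3 = {c, d}  B4 = {a, c}  B5 = {b, c}
Tree: B1–B2, B1–B3, B3–B4, B4–B5

The largest bag has 2 vertices, giving width 1; this decomposition certifies tw(G) ≤ 1. Since G has at least one edge (e.g. f–c), it is not an edgeless graph, so tw(G) ≥ 1. The upper and lower bounds meet at 1, so that is the treewidth.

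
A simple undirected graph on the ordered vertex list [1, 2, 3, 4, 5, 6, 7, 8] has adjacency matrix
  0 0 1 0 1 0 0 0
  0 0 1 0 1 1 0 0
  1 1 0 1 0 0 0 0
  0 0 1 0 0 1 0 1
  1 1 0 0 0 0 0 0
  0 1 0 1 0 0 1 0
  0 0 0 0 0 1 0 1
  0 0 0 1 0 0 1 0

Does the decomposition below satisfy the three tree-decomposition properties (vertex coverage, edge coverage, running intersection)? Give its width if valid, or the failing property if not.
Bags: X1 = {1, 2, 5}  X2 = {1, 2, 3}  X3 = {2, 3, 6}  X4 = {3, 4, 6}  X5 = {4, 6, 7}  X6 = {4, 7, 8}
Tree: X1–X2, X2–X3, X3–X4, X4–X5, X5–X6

Yes; width 2.

Every vertex of G appears in some bag (union = {1, 2, 3, 4, 5, 6, 7, 8}); every edge is covered by a bag; and for each vertex v the set of bags containing v is connected in the bag tree. The decomposition is therefore valid. The largest bag has 3 vertices, so the width is 2.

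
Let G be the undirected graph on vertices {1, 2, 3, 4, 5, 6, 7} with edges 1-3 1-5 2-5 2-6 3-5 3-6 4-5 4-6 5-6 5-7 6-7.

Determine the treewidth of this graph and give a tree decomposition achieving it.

Each bag holds 3 vertices, so the decomposition has width 2, which upper-bounds the treewidth. Conversely, {1, 3, 5} is a clique of size 3, and the vertices of any clique must share a bag in every tree decomposition; so some bag has ≥ 3 vertices and tw(G) ≥ 2. Therefore the treewidth is 2.

Treewidth 2.
Bags: B1 = {4, 5, 6}  B2 = {5, 6, 7}  B3 = {2, 5, 6}  B4 = {3, 5, 6}  B5 = {1, 3, 5}
Tree: B1–B2, B1–B3, B1–B4, B4–B5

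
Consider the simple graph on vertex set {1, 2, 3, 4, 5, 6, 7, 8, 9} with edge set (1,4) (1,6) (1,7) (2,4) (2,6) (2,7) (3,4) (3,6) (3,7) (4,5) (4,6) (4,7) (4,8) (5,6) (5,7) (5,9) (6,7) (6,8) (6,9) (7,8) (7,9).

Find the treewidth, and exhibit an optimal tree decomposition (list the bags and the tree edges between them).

Treewidth 3.
One such decomposition:
Bags: B1 = {4, 5, 6, 7}  B2 = {4, 6, 7, 8}  B3 = {5, 6, 7, 9}  B4 = {1, 4, 6, 7}  B5 = {3, 4, 6, 7}  B6 = {2, 4, 6, 7}
Tree: B1–B2, B1–B3, B2–B4, B1–B5, B2–B6

Each bag holds 4 vertices, so the decomposition has width 3, which upper-bounds the treewidth. On the other hand G contains the 4-clique {5, 6, 7, 9}. A clique must lie in a single bag of any decomposition, so no decomposition can have width below 3. Hence tw(G) = 3 exactly.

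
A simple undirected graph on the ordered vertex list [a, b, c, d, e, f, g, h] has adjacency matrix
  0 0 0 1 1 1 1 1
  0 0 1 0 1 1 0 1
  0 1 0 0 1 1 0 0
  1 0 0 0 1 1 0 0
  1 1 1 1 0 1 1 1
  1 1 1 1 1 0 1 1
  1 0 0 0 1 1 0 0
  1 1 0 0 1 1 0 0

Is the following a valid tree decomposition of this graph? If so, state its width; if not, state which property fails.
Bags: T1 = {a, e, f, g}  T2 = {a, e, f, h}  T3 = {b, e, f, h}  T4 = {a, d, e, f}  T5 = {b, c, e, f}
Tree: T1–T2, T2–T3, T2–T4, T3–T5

Every vertex of G appears in some bag (union = {a, b, c, d, e, f, g, h}); every edge is covered by a bag; and for each vertex v the set of bags containing v is connected in the bag tree. The decomposition is therefore valid. The largest bag has 4 vertices, so the width is 3.

Yes; width 3.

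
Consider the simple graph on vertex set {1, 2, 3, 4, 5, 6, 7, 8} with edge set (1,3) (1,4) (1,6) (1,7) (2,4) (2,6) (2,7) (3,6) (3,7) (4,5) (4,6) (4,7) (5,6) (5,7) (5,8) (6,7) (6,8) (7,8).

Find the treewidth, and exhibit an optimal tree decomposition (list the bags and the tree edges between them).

Treewidth 3.
One optimal decomposition is:
Bags: B1 = {5, 6, 7, 8}  B2 = {4, 5, 6, 7}  B3 = {2, 4, 6, 7}  B4 = {1, 4, 6, 7}  B5 = {1, 3, 6, 7}
Tree: B1–B2, B2–B3, B3–B4, B4–B5

Each bag holds 4 vertices, so the decomposition has width 3, which upper-bounds the treewidth. Conversely, {5, 6, 7, 8} is a clique of size 4, and the vertices of any clique must share a bag in every tree decomposition; so some bag has ≥ 4 vertices and tw(G) ≥ 3. The upper and lower bounds meet at 3, so that is the treewidth.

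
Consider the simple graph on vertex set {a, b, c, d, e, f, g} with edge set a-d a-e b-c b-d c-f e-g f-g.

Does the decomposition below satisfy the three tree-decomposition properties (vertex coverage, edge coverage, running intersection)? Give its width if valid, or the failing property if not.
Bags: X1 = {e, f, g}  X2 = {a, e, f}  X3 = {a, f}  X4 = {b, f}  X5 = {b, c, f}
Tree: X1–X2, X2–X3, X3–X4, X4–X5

No — vertex d appears in no bag.

A tree decomposition must satisfy three properties: every vertex lies in some bag; for every edge, both endpoints lie together in some bag; and for every vertex, the bags containing it form a connected subtree. Here vertex d appears in no bag, so the decomposition is invalid.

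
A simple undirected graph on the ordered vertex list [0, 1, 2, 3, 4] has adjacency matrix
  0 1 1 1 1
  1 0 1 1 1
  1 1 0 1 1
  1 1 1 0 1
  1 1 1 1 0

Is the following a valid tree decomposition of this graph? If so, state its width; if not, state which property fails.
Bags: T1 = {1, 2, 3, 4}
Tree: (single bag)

No — vertex 0 appears in no bag.

A tree decomposition must satisfy three properties: every vertex lies in some bag; for every edge, both endpoints lie together in some bag; and for every vertex, the bags containing it form a connected subtree. Here vertex 0 appears in no bag, so the decomposition is invalid.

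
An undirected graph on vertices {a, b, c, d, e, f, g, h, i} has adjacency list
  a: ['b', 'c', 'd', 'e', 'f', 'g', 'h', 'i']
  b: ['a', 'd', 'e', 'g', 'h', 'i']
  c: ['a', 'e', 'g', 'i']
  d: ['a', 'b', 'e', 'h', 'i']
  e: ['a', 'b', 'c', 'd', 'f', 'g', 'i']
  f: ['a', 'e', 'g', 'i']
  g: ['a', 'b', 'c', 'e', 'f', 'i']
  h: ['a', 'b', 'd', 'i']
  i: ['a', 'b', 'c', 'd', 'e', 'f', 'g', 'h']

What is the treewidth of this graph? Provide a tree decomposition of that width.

The largest bag has 5 vertices, giving width 4; this decomposition certifies tw(G) ≤ 4. For the lower bound, the 5 vertices {a, b, d, e, i} are pairwise adjacent, and any tree decomposition puts a clique entirely inside one bag — forcing width ≥ 4. The upper and lower bounds meet at 4, so that is the treewidth.

Treewidth 4.
Bags: B1 = {a, b, d, e, i}  B2 = {a, b, e, g, i}  B3 = {a, e, f, g, i}  B4 = {a, b, d, h, i}  B5 = {a, c, e, g, i}
Tree: B1–B2, B2–B3, B1–B4, B2–B5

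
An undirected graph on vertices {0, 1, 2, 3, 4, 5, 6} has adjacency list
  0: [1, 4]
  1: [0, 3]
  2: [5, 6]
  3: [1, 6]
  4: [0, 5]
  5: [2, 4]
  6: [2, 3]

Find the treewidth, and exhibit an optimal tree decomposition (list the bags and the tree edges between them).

Treewidth 2.
One optimal decomposition is:
Bags: B1 = {2, 3, 6}  B2 = {1, 2, 3}  B3 = {0, 1, 2}  B4 = {0, 2, 4}  B5 = {2, 4, 5}
Tree: B1–B2, B2–B3, B3–B4, B4–B5

The largest bag has 3 vertices, giving width 2; this decomposition certifies tw(G) ≤ 2. For the lower bound, G contains the cycle 2–6–3–1–0–4–5–2, so G is not a forest; only forests have treewidth ≤ 1, hence tw(G) ≥ 2. The upper and lower bounds meet at 2, so that is the treewidth.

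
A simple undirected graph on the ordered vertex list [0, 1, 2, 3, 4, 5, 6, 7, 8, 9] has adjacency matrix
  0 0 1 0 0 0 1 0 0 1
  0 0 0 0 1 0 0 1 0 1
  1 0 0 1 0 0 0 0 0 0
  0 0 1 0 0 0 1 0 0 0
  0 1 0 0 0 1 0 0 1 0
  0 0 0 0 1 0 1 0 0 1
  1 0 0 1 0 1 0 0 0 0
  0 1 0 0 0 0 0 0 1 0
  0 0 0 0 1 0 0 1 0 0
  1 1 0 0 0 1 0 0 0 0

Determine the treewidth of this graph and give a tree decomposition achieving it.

Treewidth 2.
One optimal decomposition is:
Bags: B1 = {4, 7, 8}  B2 = {1, 4, 7}  B3 = {1, 4, 5}  B4 = {1, 5, 9}  B5 = {5, 6, 9}  B6 = {0, 6, 9}  B7 = {0, 3, 6}  B8 = {0, 2, 3}
Tree: B1–B2, B2–B3, B3–B4, B4–B5, B5–B6, B6–B7, B7–B8

The largest bag has 3 vertices, giving width 2; this decomposition certifies tw(G) ≤ 2. Since 8–7–1–4–8 is a cycle in G, G is not acyclic. Forests are exactly the graphs of treewidth ≤ 1, so tw(G) ≥ 2. Therefore the treewidth is 2.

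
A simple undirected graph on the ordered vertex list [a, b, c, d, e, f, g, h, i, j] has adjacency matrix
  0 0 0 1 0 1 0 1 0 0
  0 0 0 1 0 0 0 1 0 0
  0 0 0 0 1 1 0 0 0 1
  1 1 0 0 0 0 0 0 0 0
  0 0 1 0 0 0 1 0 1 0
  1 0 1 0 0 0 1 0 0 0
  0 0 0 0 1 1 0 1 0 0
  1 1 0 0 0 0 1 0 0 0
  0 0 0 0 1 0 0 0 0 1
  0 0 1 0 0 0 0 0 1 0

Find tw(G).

A width-2 tree decomposition is:
Bags: B1 = {c, i, j}  B2 = {c, e, i}  B3 = {c, e, f}  B4 = {e, f, g}  B5 = {a, f, g}  B6 = {a, g, h}  B7 = {a, d, h}  B8 = {b, d, h}
Tree: B1–B2, B2–B3, B3–B4, B4–B5, B5–B6, B6–B7, B7–B8
Every bag has size at most 3, so the width is 3 − 1 = 2 and tw(G) ≤ 2. For the lower bound, G contains the cycle j–i–e–c–j, so G is not a forest; only forests have treewidth ≤ 1, hence tw(G) ≥ 2. Hence tw(G) = 2 exactly.

2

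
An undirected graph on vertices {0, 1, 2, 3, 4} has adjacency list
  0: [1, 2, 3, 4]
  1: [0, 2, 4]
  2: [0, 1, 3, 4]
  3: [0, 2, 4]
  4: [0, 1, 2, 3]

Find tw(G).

3

A width-3 tree decomposition is:
Bags: B1 = {0, 1, 2, 4}  B2 = {0, 2, 3, 4}
Tree: B1–B2
The largest bag has 4 vertices, giving width 3; this decomposition certifies tw(G) ≤ 3. For the lower bound, the 4 vertices {0, 1, 2, 4} are pairwise adjacent, and any tree decomposition puts a clique entirely inside one bag — forcing width ≥ 3. Hence tw(G) = 3 exactly.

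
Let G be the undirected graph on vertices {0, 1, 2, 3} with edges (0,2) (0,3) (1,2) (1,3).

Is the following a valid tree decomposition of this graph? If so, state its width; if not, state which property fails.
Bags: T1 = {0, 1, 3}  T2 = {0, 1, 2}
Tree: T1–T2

Vertex coverage: the bags together contain {0, 1, 2, 3}, the full vertex set. Edge coverage: each edge of G has both endpoints in at least one bag. Running intersection: for every vertex, the bags containing it form a connected subtree. All three properties hold, so this is a valid tree decomposition of width max|bag| − 1 = 2, and hence tw(G) ≤ 2.

Yes; width 2.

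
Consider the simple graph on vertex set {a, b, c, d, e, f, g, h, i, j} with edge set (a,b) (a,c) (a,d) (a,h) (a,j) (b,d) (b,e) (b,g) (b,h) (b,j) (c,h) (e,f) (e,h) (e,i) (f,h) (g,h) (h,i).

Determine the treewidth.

A width-2 tree decomposition is:
Bags: B1 = {b, g, h}  B2 = {b, e, h}  B3 = {e, h, i}  B4 = {a, b, h}  B5 = {a, b, j}  B6 = {a, c, h}  B7 = {e, f, h}  B8 = {a, b, d}
Tree: B1–B2, B2–B3, B2–B4, B4–B5, B4–B6, B2–B7, B4–B8
Each bag holds 3 vertices, so the decomposition has width 2, which upper-bounds the treewidth. Conversely, {a, b, d} is a clique of size 3, and the vertices of any clique must share a bag in every tree decomposition; so some bag has ≥ 3 vertices and tw(G) ≥ 2. Hence tw(G) = 2 exactly.

2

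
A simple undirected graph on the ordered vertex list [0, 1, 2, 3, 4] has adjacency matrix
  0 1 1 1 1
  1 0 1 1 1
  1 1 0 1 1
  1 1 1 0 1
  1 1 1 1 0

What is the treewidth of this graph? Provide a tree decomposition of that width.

A single bag containing all 5 vertices is trivially a valid decomposition of width 4. Conversely, {0, 1, 2, 3, 4} is a clique of size 5, and the vertices of any clique must share a bag in every tree decomposition; so some bag has ≥ 5 vertices and tw(G) ≥ 4. Combining the bounds, tw(G) = 4.

Treewidth 4.
One optimal decomposition is:
Bags: B1 = {0, 1, 2, 3, 4}
Tree: (single bag)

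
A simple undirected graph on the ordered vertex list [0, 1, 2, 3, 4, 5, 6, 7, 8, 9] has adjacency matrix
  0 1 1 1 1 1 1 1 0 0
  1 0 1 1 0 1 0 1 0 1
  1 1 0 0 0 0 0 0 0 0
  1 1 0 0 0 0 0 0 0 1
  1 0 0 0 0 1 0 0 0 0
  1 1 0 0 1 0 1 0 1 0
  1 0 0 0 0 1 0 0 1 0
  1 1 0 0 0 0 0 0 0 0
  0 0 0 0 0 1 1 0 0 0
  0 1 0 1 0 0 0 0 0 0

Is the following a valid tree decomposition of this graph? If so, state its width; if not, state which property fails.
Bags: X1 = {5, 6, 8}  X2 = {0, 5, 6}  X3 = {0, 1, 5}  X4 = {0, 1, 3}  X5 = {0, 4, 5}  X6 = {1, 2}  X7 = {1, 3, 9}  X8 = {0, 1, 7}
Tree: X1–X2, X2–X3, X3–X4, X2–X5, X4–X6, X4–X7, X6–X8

No — edge (0,2) lies in no bag.

A tree decomposition must satisfy three properties: every vertex lies in some bag; for every edge, both endpoints lie together in some bag; and for every vertex, the bags containing it form a connected subtree. Here edge (0,2) lies in no bag, so the decomposition is invalid.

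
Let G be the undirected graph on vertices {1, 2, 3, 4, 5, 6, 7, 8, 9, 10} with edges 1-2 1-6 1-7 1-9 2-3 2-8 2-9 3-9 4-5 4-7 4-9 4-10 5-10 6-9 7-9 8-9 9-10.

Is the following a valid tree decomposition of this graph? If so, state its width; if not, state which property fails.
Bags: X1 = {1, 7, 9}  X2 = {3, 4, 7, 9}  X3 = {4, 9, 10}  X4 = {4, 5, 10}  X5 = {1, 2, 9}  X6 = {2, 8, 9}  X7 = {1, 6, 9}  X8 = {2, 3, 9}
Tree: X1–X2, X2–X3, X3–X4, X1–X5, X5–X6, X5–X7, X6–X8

A tree decomposition must satisfy three properties: every vertex lies in some bag; for every edge, both endpoints lie together in some bag; and for every vertex, the bags containing it form a connected subtree. Here bags containing vertex 3 are not connected in the tree, so the decomposition is invalid.

No — bags containing vertex 3 are not connected in the tree.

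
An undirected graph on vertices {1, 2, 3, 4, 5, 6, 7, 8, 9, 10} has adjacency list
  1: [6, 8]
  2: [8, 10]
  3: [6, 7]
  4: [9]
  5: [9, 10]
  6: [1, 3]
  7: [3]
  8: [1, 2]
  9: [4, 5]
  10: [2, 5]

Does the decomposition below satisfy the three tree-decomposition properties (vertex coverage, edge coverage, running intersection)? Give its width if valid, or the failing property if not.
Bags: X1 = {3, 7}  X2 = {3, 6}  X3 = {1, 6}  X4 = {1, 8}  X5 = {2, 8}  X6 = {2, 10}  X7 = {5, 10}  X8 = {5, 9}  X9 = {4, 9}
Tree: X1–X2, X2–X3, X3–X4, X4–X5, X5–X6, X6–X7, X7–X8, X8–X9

Yes; width 1.

Checking the three conditions: (i) the bags cover all of {1, 2, 3, 4, 5, 6, 7, 8, 9, 10}; (ii) for each edge, some bag contains both endpoints; (iii) the bags containing any fixed vertex form a subtree. All hold, so the decomposition is valid with width 2 − 1 = 1.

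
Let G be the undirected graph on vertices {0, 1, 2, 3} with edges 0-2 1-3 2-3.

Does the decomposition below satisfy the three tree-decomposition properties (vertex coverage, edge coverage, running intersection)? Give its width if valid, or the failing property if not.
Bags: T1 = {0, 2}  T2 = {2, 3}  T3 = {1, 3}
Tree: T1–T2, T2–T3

Every vertex of G appears in some bag (union = {0, 1, 2, 3}); every edge is covered by a bag; and for each vertex v the set of bags containing v is connected in the bag tree. The decomposition is therefore valid. The largest bag has 2 vertices, so the width is 1.

Yes; width 1.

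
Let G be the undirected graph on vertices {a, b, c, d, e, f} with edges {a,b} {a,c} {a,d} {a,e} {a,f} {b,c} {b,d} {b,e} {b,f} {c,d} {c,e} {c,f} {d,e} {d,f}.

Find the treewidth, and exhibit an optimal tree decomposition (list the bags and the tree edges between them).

Treewidth 4.
One such decomposition:
Bags: B1 = {a, b, c, d, f}  B2 = {a, b, c, d, e}
Tree: B1–B2

The largest bag has 5 vertices, giving width 4; this decomposition certifies tw(G) ≤ 4. Conversely, {a, b, c, d, e} is a clique of size 5, and the vertices of any clique must share a bag in every tree decomposition; so some bag has ≥ 5 vertices and tw(G) ≥ 4. The upper and lower bounds meet at 4, so that is the treewidth.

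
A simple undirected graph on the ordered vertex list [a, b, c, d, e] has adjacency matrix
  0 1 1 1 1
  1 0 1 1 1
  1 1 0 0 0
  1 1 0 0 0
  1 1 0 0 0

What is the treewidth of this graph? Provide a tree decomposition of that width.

Treewidth 2.
One such decomposition:
Bags: B1 = {a, b, d}  B2 = {a, b, e}  B3 = {a, b, c}
Tree: B1–B2, B1–B3

Every bag has size at most 3, so the width is 3 − 1 = 2 and tw(G) ≤ 2. Conversely, {a, b, d} is a clique of size 3, and the vertices of any clique must share a bag in every tree decomposition; so some bag has ≥ 3 vertices and tw(G) ≥ 2. Therefore the treewidth is 2.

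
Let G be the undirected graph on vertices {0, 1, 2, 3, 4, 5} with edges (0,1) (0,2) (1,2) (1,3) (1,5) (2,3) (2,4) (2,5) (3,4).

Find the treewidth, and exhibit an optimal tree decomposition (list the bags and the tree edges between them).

Treewidth 2.
Bags: B1 = {0, 1, 2}  B2 = {1, 2, 5}  B3 = {1, 2, 3}  B4 = {2, 3, 4}
Tree: B1–B2, B2–B3, B3–B4

Every bag has size at most 3, so the width is 3 − 1 = 2 and tw(G) ≤ 2. For the lower bound, the 3 vertices {0, 1, 2} are pairwise adjacent, and any tree decomposition puts a clique entirely inside one bag — forcing width ≥ 2. Hence tw(G) = 2 exactly.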